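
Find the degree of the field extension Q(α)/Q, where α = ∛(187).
[Q(α):Q] = 3

The minimal polynomial of α is x^3 - 187, irreducible over Q since 187 is not a perfect cube (so x^3 - 187 has no rational root). Hence [Q(α):Q] = deg(m_α) = 3.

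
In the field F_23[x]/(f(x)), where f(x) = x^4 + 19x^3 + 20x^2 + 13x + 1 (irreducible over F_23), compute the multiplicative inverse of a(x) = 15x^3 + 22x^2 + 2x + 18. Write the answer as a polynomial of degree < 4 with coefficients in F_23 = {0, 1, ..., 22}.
a(x)^(-1) ≡ 2x^3 + 13x^2 + x + 20 (mod f(x))

Since f is irreducible over F_23, F_23[x]/(f) is a field and a(x) ≠ 0 has an inverse. Apply the extended Euclidean algorithm to f(x) and a(x) in F_23[x]: f(x) = (20x + 21)·a(x) + (x^2 + 2x + 14);  a(x) = (15x + 15)·(x^2 + 2x + 14) + (15x + 15);  (x^2 + 2x + 14) = (20x + 20)·(15x + 15) + (13). The last nonzero remainder is the constant 13 = gcd(f, a) in F_23. Back-substituting through the division chain expresses 13 = s(x)·a(x) + t(x)·f(x) with s(x) ≡ 3x^3 + 8x^2 + 13x + 7 (mod f), so (3x^3 + 8x^2 + 13x + 7)·a(x) ≡ 13 (mod f). Multiplying by 13^(-1) ≡ 16 in F_23 gives a(x)^(-1) ≡ 16·(3x^3 + 8x^2 + 13x + 7) ≡ 2x^3 + 13x^2 + x + 20 (mod f). Check: (15x^3 + 22x^2 + 2x + 18)·(2x^3 + 13x^2 + x + 20) = 7x^6 + 9x^5 + 6x^4 + 16x^3 + 9x^2 + 12x + 15 ≡ 1 (mod x^4 + 19x^3 + 20x^2 + 13x + 1).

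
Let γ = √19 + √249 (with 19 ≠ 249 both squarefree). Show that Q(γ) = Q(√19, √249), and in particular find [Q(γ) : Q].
[Q(γ) : Q] = 4 (equivalently, Q(γ) = Q(√19, √249))

Obviously Q(γ) ⊆ Q(√19, √249), and [Q(√19, √249):Q] = 4 (since 19, 249 are distinct squarefree integers > 1 with 4731 not a perfect square). To show equality we compute the minimal polynomial of γ. From γ = √19 + √249: γ^2 = 19 + 2√(4731) + 249 = 268 + 2√(4731), so γ^2 - 268 = 2√(4731); squaring, (γ^2 - 268)^2 = 4·4731, i.e. γ^4 - 536γ^2 + 71824 - 18924 = 0, i.e. γ^4 - 536γ^2 + 52900 = 0. So γ is a root of x^4 - 536x^2 + 52900. This polynomial is irreducible over Q: it has no rational root (each ±√19 ± √249 is irrational), and any factorization into two quadratics over Q would force √(4731) ∈ Q (pairing opposite roots) or √19, √249 ∈ Q (other pairings), all impossible. Hence [Q(γ):Q] = 4 = [Q(√19, √249):Q], so Q(γ) = Q(√19, √249).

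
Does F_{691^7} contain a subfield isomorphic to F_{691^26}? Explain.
No: F_{691^26} is not a subfield of F_{691^7}

F_{p^m} embeds in F_{p^n} iff m | n. Here 26 ∤ 7 (since 7 = 0·26 + 7 with remainder 7 ≠ 0), so F_{691^26} is not a subfield of F_{691^7}. Equivalently: if it were, the tower law would give 26 = [F_{691^26}:F_691] dividing [F_{691^7}:F_691] = 7, contradiction.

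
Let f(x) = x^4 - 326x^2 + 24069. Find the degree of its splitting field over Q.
[K : Q] = 4

Solving the quadratic in x^2: x^2 = (326 ± √(326^2 - 4·24069))/2 = (326 ± √10000)/2 = (326 ± 100)/2, giving x^2 = 213 or x^2 = 113. So f(x) = (x^2 - 213)(x^2 - 113) and the roots of f are ±√213, ±√113. Hence the splitting field is K = Q(√213, √113). Since 213 and 113 are distinct squarefree integers > 1, their product 24069 is not a perfect square, so √113 ∉ Q(√213). By the tower law [K:Q] = [Q(√213,√113):Q(√213)] · [Q(√213):Q] = 2 · 2 = 4.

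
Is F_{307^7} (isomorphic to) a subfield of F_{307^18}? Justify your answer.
No: F_{307^7} is not a subfield of F_{307^18}

F_{p^m} embeds in F_{p^n} iff m | n. Here 7 ∤ 18 (since 18 = 2·7 + 4 with remainder 4 ≠ 0), so F_{307^7} is not a subfield of F_{307^18}. Equivalently: if it were, the tower law would give 7 = [F_{307^7}:F_307] dividing [F_{307^18}:F_307] = 18, contradiction.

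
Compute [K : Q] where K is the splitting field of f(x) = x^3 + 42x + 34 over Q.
[K : Q] = 6

By the rational root test, any rational root of the monic integer polynomial f(x) = x^3 + 42x + 34 must be an integer dividing the constant term 34, i.e. one of ±{1, 2, 17, 34}. Evaluating: f(1) = 77, f(-1) = -9, f(2) = 126, f(-2) = -58, f(17) = 5661, f(-17) = -5593, f(34) = 40766, f(-34) = -40698; none is 0, so f has no rational root and is therefore irreducible over Q (a cubic with no linear factor over a field is irreducible). For an irreducible cubic, the Galois group is A_3 or S_3 according as the discriminant disc(f) = -4a^3 - 27b^2 = -4·(42)^3 - 27·(34)^2 = -327564 is or is not a square in Q. Here disc(f) = -327564 is not a perfect square in Q, so the Galois group of f over Q is not contained in A_3 and must be all of S_3. The splitting field has degree |S_3| = 6 over Q, so [K : Q] = 6.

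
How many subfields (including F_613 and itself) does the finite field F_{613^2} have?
F_{613^2} has 2 subfields

The subfields of F_{p^n} are exactly the fields F_{p^d} for d | n (each is the fixed field of the unique index-d subgroup of Gal(F_{p^n}/F_p) ≅ Z/nZ). The divisors of n = 2 are {1, 2}, giving 2 subfields: F_{613^1}, F_{613^2}.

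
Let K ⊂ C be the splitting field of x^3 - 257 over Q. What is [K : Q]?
[K : Q] = 6

The roots of x^3 - 257 are ∛257, ω∛257, ω^2∛257 where ω = e^(2πi/3) is a primitive cube root of unity, so K = Q(∛257, ω). Now [Q(∛257):Q] = 3 (since 257 is not a perfect cube, x^3 - 257 is irreducible) and [Q(ω):Q] = 2. Both 2 and 3 divide [K:Q], and [K:Q] ≤ 3·2 = 6, so [K:Q] = 6. (Equivalently: Q(∛257) ⊂ R but ω ∉ R, so [K : Q(∛257)] = 2.)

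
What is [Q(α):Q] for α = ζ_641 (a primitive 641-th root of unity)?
[Q(α):Q] = 640

The minimal polynomial of ζ_641 over Q is the 641-th cyclotomic polynomial Φ_641(x), which is irreducible over Q and has degree φ(641) = 640. Hence [Q(α):Q] = φ(641) = 640.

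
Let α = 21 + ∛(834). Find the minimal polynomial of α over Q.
m_α(x) = x^3 - 63x^2 + 1323x - 10095

Set β = α - 21 = ∛(834), so β^3 = 834. Then (α - 21)^3 - 834 = 0, i.e. α is a root of g(x) = (x - 21)^3 - 834 = x^3 - 63x^2 + 1323x - 10095. Since g(x) = h(x - 21) where h(x) = x^3 - 834, and h is irreducible over Q (because 834 is not a perfect cube, so h has no rational root, and a monic cubic with no rational root is irreducible), g is also irreducible (irreducibility is preserved under the substitution x → x - 21). Hence m_α(x) = x^3 - 63x^2 + 1323x - 10095.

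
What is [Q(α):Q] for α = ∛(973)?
[Q(α):Q] = 3

The minimal polynomial of α is x^3 - 973, irreducible over Q since 973 is not a perfect cube (so x^3 - 973 has no rational root). Hence [Q(α):Q] = deg(m_α) = 3.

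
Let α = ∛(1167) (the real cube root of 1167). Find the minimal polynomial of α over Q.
m_α(x) = x^3 - 1167

α satisfies α^3 = 1167, so x^3 - 1167 annihilates α. By the rational root test, a rational root p/q (in lowest terms) of x^3 - 1167 would satisfy p^3 = 1167 q^3, forcing q = 1 and p^3 = 1167; but 1167 is not a perfect cube, contradiction. A monic cubic over Q with no rational root is irreducible (any nontrivial factorization would include a linear factor). Hence x^3 - 1167 is the minimal polynomial of α, and in particular [Q(α):Q] = 3.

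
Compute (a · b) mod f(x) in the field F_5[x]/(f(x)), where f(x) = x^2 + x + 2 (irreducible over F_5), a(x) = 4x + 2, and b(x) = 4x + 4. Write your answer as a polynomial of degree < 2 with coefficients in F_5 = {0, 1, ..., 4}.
a · b ≡ 3x + 1 (mod f(x))

Multiply in F_5[x]: a(x)·b(x) = (4x + 2)·(4x + 4) = x^2 + 4x + 3. This has degree ≥ 2, so divide by f(x) over F_5: x^2 + 4x + 3 = (1)·(x^2 + x + 2) + (3x + 1). Hence a·b ≡ 3x + 1 (mod f). (F_5[x]/(f) is a field with 5^2 = 25 elements since f is irreducible of degree 2.)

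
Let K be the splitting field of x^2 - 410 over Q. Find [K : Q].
[K : Q] = 2

f(x) = x^2 - 410 factors as (x - √410)(x + √410). The splitting field is K = Q(√410). Since 410 is squarefree and > 1, it is not a perfect square, so x^2 - 410 is irreducible over Q and [Q(√410) : Q] = 2. Hence [K : Q] = 2.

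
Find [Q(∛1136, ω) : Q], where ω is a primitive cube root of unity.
[Q(∛1136, ω) : Q] = 6

[Q(∛1136):Q] = 3 (min poly x^3 - 1136, irreducible since 1136 is not a perfect cube). [Q(ω):Q] = 2 (min poly x^2 + x + 1). Since Q(∛1136) ⊂ R and ω ∉ R, we have ω ∉ Q(∛1136), so x^2 + x + 1 remains irreducible over Q(∛1136) and [Q(∛1136, ω) : Q(∛1136)] = 2. By the tower law, [Q(∛1136, ω) : Q] = 3 · 2 = 6. (In fact Q(∛1136, ω) is the splitting field of x^3 - 1136 over Q.)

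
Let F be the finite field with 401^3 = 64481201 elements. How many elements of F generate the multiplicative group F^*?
There are φ(64481200) = 22106880 primitive elements

F_q^* is cyclic of order q - 1 = 64481200. A cyclic group of order m has exactly φ(m) generators. Here m = 64481200 = 2^4 · 5^2 · 7 · 23029, so the number of primitive elements is φ(64481200) = 22106880.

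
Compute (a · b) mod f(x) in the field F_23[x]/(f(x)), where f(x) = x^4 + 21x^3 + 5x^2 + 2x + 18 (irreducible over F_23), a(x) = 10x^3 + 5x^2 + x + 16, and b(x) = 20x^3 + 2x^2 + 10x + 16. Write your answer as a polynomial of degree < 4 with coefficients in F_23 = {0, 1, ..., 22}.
a · b ≡ 11x^3 + 14x^2 + 21x + 2 (mod f(x))

Multiply in F_23[x]: a(x)·b(x) = (10x^3 + 5x^2 + x + 16)·(20x^3 + 2x^2 + 10x + 16) = 16x^6 + 5x^5 + 15x^4 + 3x^3 + 7x^2 + 15x + 3. This has degree ≥ 4, so divide by f(x) over F_23: 16x^6 + 5x^5 + 15x^4 + 3x^3 + 7x^2 + 15x + 3 = (16x^2 + 14x + 9)·(x^4 + 21x^3 + 5x^2 + 2x + 18) + (11x^3 + 14x^2 + 21x + 2). Hence a·b ≡ 11x^3 + 14x^2 + 21x + 2 (mod f). (F_23[x]/(f) is a field with 23^4 = 279841 elements since f is irreducible of degree 4.)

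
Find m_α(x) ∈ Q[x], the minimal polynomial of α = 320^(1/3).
m_α(x) = x^3 - 320

α satisfies α^3 = 320, so x^3 - 320 annihilates α. By the rational root test, a rational root p/q (in lowest terms) of x^3 - 320 would satisfy p^3 = 320 q^3, forcing q = 1 and p^3 = 320; but 320 is not a perfect cube, contradiction. A monic cubic over Q with no rational root is irreducible (any nontrivial factorization would include a linear factor). Hence x^3 - 320 is the minimal polynomial of α, and in particular [Q(α):Q] = 3.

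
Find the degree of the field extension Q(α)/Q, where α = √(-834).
[Q(α):Q] = 2

[Q(α):Q] equals the degree of the minimal polynomial of α. Here α^2 = -834 and x^2 + 834 is irreducible (d = -834 is squarefree, ≠ 1, hence not a square), so deg(m_α) = 2. Thus [Q(α):Q] = 2.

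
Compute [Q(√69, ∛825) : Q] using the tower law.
[Q(√69, ∛825) : Q] = 6

Let L = Q(√69, ∛825). Since Q(√69) ⊂ L and [Q(√69):Q] = 2, the tower law gives 2 | [L:Q]. Likewise Q(∛825) ⊂ L with [Q(∛825):Q] = 3 (because 825 is not a perfect cube), so 3 | [L:Q]. As gcd(2,3) = 1, [L:Q] is divisible by 6. Conversely L is generated over Q by √69 and ∛825, so [L:Q] ≤ 2·3 = 6. Therefore [Q(√69, ∛825) : Q] = 6.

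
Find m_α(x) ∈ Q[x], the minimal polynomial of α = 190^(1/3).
m_α(x) = x^3 - 190

α satisfies α^3 = 190, so x^3 - 190 annihilates α. By the rational root test, a rational root p/q (in lowest terms) of x^3 - 190 would satisfy p^3 = 190 q^3, forcing q = 1 and p^3 = 190; but 190 is not a perfect cube, contradiction. A monic cubic over Q with no rational root is irreducible (any nontrivial factorization would include a linear factor). Hence x^3 - 190 is the minimal polynomial of α, and in particular [Q(α):Q] = 3.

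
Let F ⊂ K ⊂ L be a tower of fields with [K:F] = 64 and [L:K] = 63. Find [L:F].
[L:F] = 4032

The tower law says that for any tower of field extensions F ⊂ K ⊂ L with finite degrees, [L:F] = [L:K] · [K:F]. Here this gives [L:F] = 63 · 64 = 4032.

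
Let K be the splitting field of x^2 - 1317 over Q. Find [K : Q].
[K : Q] = 2

f(x) = x^2 - 1317 factors as (x - √1317)(x + √1317). The splitting field is K = Q(√1317). Since 1317 is squarefree and > 1, it is not a perfect square, so x^2 - 1317 is irreducible over Q and [Q(√1317) : Q] = 2. Hence [K : Q] = 2.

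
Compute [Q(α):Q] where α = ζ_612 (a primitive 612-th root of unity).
[Q(α):Q] = 192

The minimal polynomial of ζ_612 over Q is the 612-th cyclotomic polynomial Φ_612(x), which is irreducible over Q and has degree φ(612) = 192. Hence [Q(α):Q] = φ(612) = 192.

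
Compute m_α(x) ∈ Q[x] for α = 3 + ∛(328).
m_α(x) = x^3 - 9x^2 + 27x - 355

Set β = α - 3 = ∛(328), so β^3 = 328. Then (α - 3)^3 - 328 = 0, i.e. α is a root of g(x) = (x - 3)^3 - 328 = x^3 - 9x^2 + 27x - 355. Since g(x) = h(x - 3) where h(x) = x^3 - 328, and h is irreducible over Q (because 328 is not a perfect cube, so h has no rational root, and a monic cubic with no rational root is irreducible), g is also irreducible (irreducibility is preserved under the substitution x → x - 3). Hence m_α(x) = x^3 - 9x^2 + 27x - 355.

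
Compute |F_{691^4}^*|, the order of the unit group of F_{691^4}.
|F_{691^4}^*| = 227988105360

F_{691^4} has 691^4 = 227988105361 elements; its multiplicative group consists of all nonzero elements, so |F_{691^4}^*| = 227988105361 - 1 = 227988105360. (It is cyclic since any finite subgroup of the multiplicative group of a field is cyclic.)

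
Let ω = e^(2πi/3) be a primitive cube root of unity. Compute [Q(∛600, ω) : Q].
[Q(∛600, ω) : Q] = 6

[Q(∛600):Q] = 3 (min poly x^3 - 600, irreducible since 600 is not a perfect cube). [Q(ω):Q] = 2 (min poly x^2 + x + 1). Since Q(∛600) ⊂ R and ω ∉ R, we have ω ∉ Q(∛600), so x^2 + x + 1 remains irreducible over Q(∛600) and [Q(∛600, ω) : Q(∛600)] = 2. By the tower law, [Q(∛600, ω) : Q] = 3 · 2 = 6. (In fact Q(∛600, ω) is the splitting field of x^3 - 600 over Q.)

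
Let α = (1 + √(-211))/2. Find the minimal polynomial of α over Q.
m_α(x) = x^2 - x + 53

From 2α - 1 = √(-211), squaring gives (2α - 1)^2 = -211, i.e. 4α^2 - 4α + 1 = -211, so α^2 - α + (1 + 211)/4 = 0. Since -211 ≡ 1 (mod 4), (1 + 211)/4 = 53 ∈ Z. The polynomial x^2 - x + 53 has discriminant 1 - 4·(53) = -211, which is not a perfect square in Q (d = -211 is squarefree and ≠ 1), so x^2 - x + 53 is irreducible over Q. It is the minimal polynomial of α.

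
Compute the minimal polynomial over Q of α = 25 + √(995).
m_α(x) = x^2 - 50x - 370

From α - 25 = √(995), squaring gives (α - 25)^2 = 995, i.e. α^2 - 50α + 625 = 995, so α^2 - 50α - 370 = 0. The discriminant of x^2 - 50x - 370 is (-50)^2 - 4·(-370) = 2500 + 1480 = 3980, and 4·(995) is not a perfect square in Q since 995 is squarefree and ≠ 1. Hence x^2 - 50x - 370 is irreducible over Q and is the minimal polynomial of α.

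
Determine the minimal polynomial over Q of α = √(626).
m_α(x) = x^2 - 626

α satisfies α^2 - 626 = 0, so x^2 - 626 annihilates α. Since d = 626 is squarefree and ≠ 1, it is not a perfect square in Q, so x^2 - 626 has no rational root and is therefore irreducible over Q (a degree-2 polynomial over a field is irreducible iff it has no root). Hence m_α(x) = x^2 - 626.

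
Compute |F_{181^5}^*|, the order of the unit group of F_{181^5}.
|F_{181^5}^*| = 194264244900

F_{181^5} has 181^5 = 194264244901 elements; its multiplicative group consists of all nonzero elements, so |F_{181^5}^*| = 194264244901 - 1 = 194264244900. (It is cyclic since any finite subgroup of the multiplicative group of a field is cyclic.)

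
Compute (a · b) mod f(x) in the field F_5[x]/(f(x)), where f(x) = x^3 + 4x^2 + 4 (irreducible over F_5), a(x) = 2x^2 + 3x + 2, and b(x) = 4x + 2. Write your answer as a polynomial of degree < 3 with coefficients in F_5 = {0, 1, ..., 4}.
a · b ≡ 4x^2 + 4x + 2 (mod f(x))

Multiply in F_5[x]: a(x)·b(x) = (2x^2 + 3x + 2)·(4x + 2) = 3x^3 + x^2 + 4x + 4. This has degree ≥ 3, so divide by f(x) over F_5: 3x^3 + x^2 + 4x + 4 = (3)·(x^3 + 4x^2 + 4) + (4x^2 + 4x + 2). Hence a·b ≡ 4x^2 + 4x + 2 (mod f). (F_5[x]/(f) is a field with 5^3 = 125 elements since f is irreducible of degree 3.)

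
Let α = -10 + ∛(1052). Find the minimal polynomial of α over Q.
m_α(x) = x^3 + 30x^2 + 300x - 52

Set β = α + 10 = ∛(1052), so β^3 = 1052. Then (α + 10)^3 - 1052 = 0, i.e. α is a root of g(x) = (x + 10)^3 - 1052 = x^3 + 30x^2 + 300x - 52. Since g(x) = h(x + 10) where h(x) = x^3 - 1052, and h is irreducible over Q (because 1052 is not a perfect cube, so h has no rational root, and a monic cubic with no rational root is irreducible), g is also irreducible (irreducibility is preserved under the substitution x → x + 10). Hence m_α(x) = x^3 + 30x^2 + 300x - 52.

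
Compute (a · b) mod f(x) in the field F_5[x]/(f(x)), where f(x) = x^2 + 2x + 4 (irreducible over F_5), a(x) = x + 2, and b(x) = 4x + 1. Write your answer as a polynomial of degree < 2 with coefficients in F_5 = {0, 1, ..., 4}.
a · b ≡ x + 1 (mod f(x))

Multiply in F_5[x]: a(x)·b(x) = (x + 2)·(4x + 1) = 4x^2 + 4x + 2. This has degree ≥ 2, so divide by f(x) over F_5: 4x^2 + 4x + 2 = (4)·(x^2 + 2x + 4) + (x + 1). Hence a·b ≡ x + 1 (mod f). (F_5[x]/(f) is a field with 5^2 = 25 elements since f is irreducible of degree 2.)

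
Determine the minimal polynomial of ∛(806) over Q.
m_α(x) = x^3 - 806

α satisfies α^3 = 806, so x^3 - 806 annihilates α. By the rational root test, a rational root p/q (in lowest terms) of x^3 - 806 would satisfy p^3 = 806 q^3, forcing q = 1 and p^3 = 806; but 806 is not a perfect cube, contradiction. A monic cubic over Q with no rational root is irreducible (any nontrivial factorization would include a linear factor). Hence x^3 - 806 is the minimal polynomial of α, and in particular [Q(α):Q] = 3.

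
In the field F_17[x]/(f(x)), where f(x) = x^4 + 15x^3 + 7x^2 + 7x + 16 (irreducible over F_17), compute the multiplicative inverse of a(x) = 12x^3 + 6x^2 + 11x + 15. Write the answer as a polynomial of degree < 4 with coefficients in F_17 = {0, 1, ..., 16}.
a(x)^(-1) ≡ 15x^2 + 6x + 14 (mod f(x))

Since f is irreducible over F_17, F_17[x]/(f) is a field and a(x) ≠ 0 has an inverse. Apply the extended Euclidean algorithm to f(x) and a(x) in F_17[x]: f(x) = (10x + 9)·a(x) + (13x^2 + 13x);  a(x) = (14x + 10)·(13x^2 + 13x) + (15). The last nonzero remainder is the constant 15 = gcd(f, a) in F_17. Back-substituting through the division chain expresses 15 = s(x)·a(x) + t(x)·f(x) with s(x) ≡ 4x^2 + 5x + 6 (mod f), so (4x^2 + 5x + 6)·a(x) ≡ 15 (mod f). Multiplying by 15^(-1) ≡ 8 in F_17 gives a(x)^(-1) ≡ 8·(4x^2 + 5x + 6) ≡ 15x^2 + 6x + 14 (mod f). Check: (12x^3 + 6x^2 + 11x + 15)·(15x^2 + 6x + 14) = 10x^5 + 9x^4 + 12x^3 + x^2 + 6x + 6 ≡ 1 (mod x^4 + 15x^3 + 7x^2 + 7x + 16).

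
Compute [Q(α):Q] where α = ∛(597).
[Q(α):Q] = 3

The minimal polynomial of α is x^3 - 597, irreducible over Q since 597 is not a perfect cube (so x^3 - 597 has no rational root). Hence [Q(α):Q] = deg(m_α) = 3.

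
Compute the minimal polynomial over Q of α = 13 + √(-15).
m_α(x) = x^2 - 26x + 184

From α - 13 = √(-15), squaring gives (α - 13)^2 = -15, i.e. α^2 - 26α + 169 = -15, so α^2 - 26α + 184 = 0. The discriminant of x^2 - 26x + 184 is (-26)^2 - 4·(184) = 676 - 736 = -60, and 4·(-15) is not a perfect square in Q since -15 is squarefree and ≠ 1. Hence x^2 - 26x + 184 is irreducible over Q and is the minimal polynomial of α.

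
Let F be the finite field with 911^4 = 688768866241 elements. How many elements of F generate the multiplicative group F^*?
There are φ(688768866240) = 129313013760 primitive elements

F_q^* is cyclic of order q - 1 = 688768866240. A cyclic group of order m has exactly φ(m) generators. Here m = 688768866240 = 2^6 · 3 · 5 · 7 · 13 · 19 · 29 · 41 · 349, so the number of primitive elements is φ(688768866240) = 129313013760.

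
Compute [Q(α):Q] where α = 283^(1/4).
[Q(α):Q] = 4

α is a root of x^4 - 283. By Eisenstein's criterion at the prime p = 283 (which divides the constant term 283 but p^2 = 80089 does not, since 283 is squarefree), x^4 - 283 is irreducible over Q. Hence [Q(α):Q] = 4.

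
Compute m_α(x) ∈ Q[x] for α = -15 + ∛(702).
m_α(x) = x^3 + 45x^2 + 675x + 2673

Set β = α + 15 = ∛(702), so β^3 = 702. Then (α + 15)^3 - 702 = 0, i.e. α is a root of g(x) = (x + 15)^3 - 702 = x^3 + 45x^2 + 675x + 2673. Since g(x) = h(x + 15) where h(x) = x^3 - 702, and h is irreducible over Q (because 702 is not a perfect cube, so h has no rational root, and a monic cubic with no rational root is irreducible), g is also irreducible (irreducibility is preserved under the substitution x → x + 15). Hence m_α(x) = x^3 + 45x^2 + 675x + 2673.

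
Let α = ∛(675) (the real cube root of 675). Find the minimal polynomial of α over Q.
m_α(x) = x^3 - 675

α satisfies α^3 = 675, so x^3 - 675 annihilates α. By the rational root test, a rational root p/q (in lowest terms) of x^3 - 675 would satisfy p^3 = 675 q^3, forcing q = 1 and p^3 = 675; but 675 is not a perfect cube, contradiction. A monic cubic over Q with no rational root is irreducible (any nontrivial factorization would include a linear factor). Hence x^3 - 675 is the minimal polynomial of α, and in particular [Q(α):Q] = 3.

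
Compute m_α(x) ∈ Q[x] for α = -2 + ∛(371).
m_α(x) = x^3 + 6x^2 + 12x - 363

Set β = α + 2 = ∛(371), so β^3 = 371. Then (α + 2)^3 - 371 = 0, i.e. α is a root of g(x) = (x + 2)^3 - 371 = x^3 + 6x^2 + 12x - 363. Since g(x) = h(x + 2) where h(x) = x^3 - 371, and h is irreducible over Q (because 371 is not a perfect cube, so h has no rational root, and a monic cubic with no rational root is irreducible), g is also irreducible (irreducibility is preserved under the substitution x → x + 2). Hence m_α(x) = x^3 + 6x^2 + 12x - 363.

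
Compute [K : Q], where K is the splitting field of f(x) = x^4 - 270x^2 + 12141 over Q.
[K : Q] = 4

Solving the quadratic in x^2: x^2 = (270 ± √(270^2 - 4·12141))/2 = (270 ± √24336)/2 = (270 ± 156)/2, giving x^2 = 57 or x^2 = 213. So f(x) = (x^2 - 57)(x^2 - 213) and the roots of f are ±√57, ±√213. Hence the splitting field is K = Q(√57, √213). Since 57 and 213 are distinct squarefree integers > 1, their product 12141 is not a perfect square, so √213 ∉ Q(√57). By the tower law [K:Q] = [Q(√57,√213):Q(√57)] · [Q(√57):Q] = 2 · 2 = 4.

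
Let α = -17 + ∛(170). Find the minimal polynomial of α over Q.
m_α(x) = x^3 + 51x^2 + 867x + 4743

Set β = α + 17 = ∛(170), so β^3 = 170. Then (α + 17)^3 - 170 = 0, i.e. α is a root of g(x) = (x + 17)^3 - 170 = x^3 + 51x^2 + 867x + 4743. Since g(x) = h(x + 17) where h(x) = x^3 - 170, and h is irreducible over Q (because 170 is not a perfect cube, so h has no rational root, and a monic cubic with no rational root is irreducible), g is also irreducible (irreducibility is preserved under the substitution x → x + 17). Hence m_α(x) = x^3 + 51x^2 + 867x + 4743.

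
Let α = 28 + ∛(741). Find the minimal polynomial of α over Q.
m_α(x) = x^3 - 84x^2 + 2352x - 22693

Set β = α - 28 = ∛(741), so β^3 = 741. Then (α - 28)^3 - 741 = 0, i.e. α is a root of g(x) = (x - 28)^3 - 741 = x^3 - 84x^2 + 2352x - 22693. Since g(x) = h(x - 28) where h(x) = x^3 - 741, and h is irreducible over Q (because 741 is not a perfect cube, so h has no rational root, and a monic cubic with no rational root is irreducible), g is also irreducible (irreducibility is preserved under the substitution x → x - 28). Hence m_α(x) = x^3 - 84x^2 + 2352x - 22693.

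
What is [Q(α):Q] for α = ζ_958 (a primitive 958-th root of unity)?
[Q(α):Q] = 478

The minimal polynomial of ζ_958 over Q is the 958-th cyclotomic polynomial Φ_958(x), which is irreducible over Q and has degree φ(958) = 478. Hence [Q(α):Q] = φ(958) = 478.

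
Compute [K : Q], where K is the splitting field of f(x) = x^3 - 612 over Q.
[K : Q] = 6

The roots of x^3 - 612 are ∛612, ω∛612, ω^2∛612 where ω = e^(2πi/3) is a primitive cube root of unity, so K = Q(∛612, ω). Now [Q(∛612):Q] = 3 (since 612 is not a perfect cube, x^3 - 612 is irreducible) and [Q(ω):Q] = 2. Both 2 and 3 divide [K:Q], and [K:Q] ≤ 3·2 = 6, so [K:Q] = 6. (Equivalently: Q(∛612) ⊂ R but ω ∉ R, so [K : Q(∛612)] = 2.)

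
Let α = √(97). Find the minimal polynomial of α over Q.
m_α(x) = x^2 - 97

α satisfies α^2 - 97 = 0, so x^2 - 97 annihilates α. Since d = 97 is squarefree and ≠ 1, it is not a perfect square in Q, so x^2 - 97 has no rational root and is therefore irreducible over Q (a degree-2 polynomial over a field is irreducible iff it has no root). Hence m_α(x) = x^2 - 97.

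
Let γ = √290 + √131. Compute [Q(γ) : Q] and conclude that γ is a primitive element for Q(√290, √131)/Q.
[Q(γ) : Q] = 4 (equivalently, Q(γ) = Q(√290, √131))

Obviously Q(γ) ⊆ Q(√290, √131), and [Q(√290, √131):Q] = 4 (since 290, 131 are distinct squarefree integers > 1 with 37990 not a perfect square). To show equality we compute the minimal polynomial of γ. From γ = √290 + √131: γ^2 = 290 + 2√(37990) + 131 = 421 + 2√(37990), so γ^2 - 421 = 2√(37990); squaring, (γ^2 - 421)^2 = 4·37990, i.e. γ^4 - 842γ^2 + 177241 - 151960 = 0, i.e. γ^4 - 842γ^2 + 25281 = 0. So γ is a root of x^4 - 842x^2 + 25281. This polynomial is irreducible over Q: it has no rational root (each ±√290 ± √131 is irrational), and any factorization into two quadratics over Q would force √(37990) ∈ Q (pairing opposite roots) or √290, √131 ∈ Q (other pairings), all impossible. Hence [Q(γ):Q] = 4 = [Q(√290, √131):Q], so Q(γ) = Q(√290, √131).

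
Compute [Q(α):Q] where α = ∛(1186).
[Q(α):Q] = 3

The minimal polynomial of α is x^3 - 1186, irreducible over Q since 1186 is not a perfect cube (so x^3 - 1186 has no rational root). Hence [Q(α):Q] = deg(m_α) = 3.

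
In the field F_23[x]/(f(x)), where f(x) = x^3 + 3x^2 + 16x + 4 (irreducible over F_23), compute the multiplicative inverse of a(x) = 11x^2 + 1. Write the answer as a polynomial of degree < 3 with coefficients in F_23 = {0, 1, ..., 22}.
a(x)^(-1) ≡ 14x^2 + x + 14 (mod f(x))

Since f is irreducible over F_23, F_23[x]/(f) is a field and a(x) ≠ 0 has an inverse. Apply the extended Euclidean algorithm to f(x) and a(x) in F_23[x]: f(x) = (21x + 17)·a(x) + (18x + 10);  a(x) = (7x + 14)·(18x + 10) + (22). The last nonzero remainder is the constant 22 = gcd(f, a) in F_23. Back-substituting through the division chain expresses 22 = s(x)·a(x) + t(x)·f(x) with s(x) ≡ 9x^2 + 22x + 9 (mod f), so (9x^2 + 22x + 9)·a(x) ≡ 22 (mod f). Multiplying by 22^(-1) ≡ 22 in F_23 gives a(x)^(-1) ≡ 22·(9x^2 + 22x + 9) ≡ 14x^2 + x + 14 (mod f). Check: (11x^2 + 1)·(14x^2 + x + 14) = 16x^4 + 11x^3 + 7x^2 + x + 14 ≡ 1 (mod x^3 + 3x^2 + 16x + 4).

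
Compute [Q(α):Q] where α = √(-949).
[Q(α):Q] = 2

[Q(α):Q] equals the degree of the minimal polynomial of α. Here α^2 = -949 and x^2 + 949 is irreducible (d = -949 is squarefree, ≠ 1, hence not a square), so deg(m_α) = 2. Thus [Q(α):Q] = 2.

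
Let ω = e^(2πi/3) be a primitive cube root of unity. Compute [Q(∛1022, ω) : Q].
[Q(∛1022, ω) : Q] = 6

[Q(∛1022):Q] = 3 (min poly x^3 - 1022, irreducible since 1022 is not a perfect cube). [Q(ω):Q] = 2 (min poly x^2 + x + 1). Since Q(∛1022) ⊂ R and ω ∉ R, we have ω ∉ Q(∛1022), so x^2 + x + 1 remains irreducible over Q(∛1022) and [Q(∛1022, ω) : Q(∛1022)] = 2. By the tower law, [Q(∛1022, ω) : Q] = 3 · 2 = 6. (In fact Q(∛1022, ω) is the splitting field of x^3 - 1022 over Q.)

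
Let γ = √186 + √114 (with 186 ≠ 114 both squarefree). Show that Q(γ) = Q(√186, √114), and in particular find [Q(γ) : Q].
[Q(γ) : Q] = 4 (equivalently, Q(γ) = Q(√186, √114))

Obviously Q(γ) ⊆ Q(√186, √114), and [Q(√186, √114):Q] = 4 (since 186, 114 are distinct squarefree integers > 1 with 21204 not a perfect square). To show equality we compute the minimal polynomial of γ. From γ = √186 + √114: γ^2 = 186 + 2√(21204) + 114 = 300 + 2√(21204), so γ^2 - 300 = 2√(21204); squaring, (γ^2 - 300)^2 = 4·21204, i.e. γ^4 - 600γ^2 + 90000 - 84816 = 0, i.e. γ^4 - 600γ^2 + 5184 = 0. So γ is a root of x^4 - 600x^2 + 5184. This polynomial is irreducible over Q: it has no rational root (each ±√186 ± √114 is irrational), and any factorization into two quadratics over Q would force √(21204) ∈ Q (pairing opposite roots) or √186, √114 ∈ Q (other pairings), all impossible. Hence [Q(γ):Q] = 4 = [Q(√186, √114):Q], so Q(γ) = Q(√186, √114).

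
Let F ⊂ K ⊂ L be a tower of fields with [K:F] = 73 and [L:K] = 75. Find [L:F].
[L:F] = 5475

The tower law says that for any tower of field extensions F ⊂ K ⊂ L with finite degrees, [L:F] = [L:K] · [K:F]. Here this gives [L:F] = 75 · 73 = 5475.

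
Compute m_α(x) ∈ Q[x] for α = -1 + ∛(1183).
m_α(x) = x^3 + 3x^2 + 3x - 1182

Set β = α + 1 = ∛(1183), so β^3 = 1183. Then (α + 1)^3 - 1183 = 0, i.e. α is a root of g(x) = (x + 1)^3 - 1183 = x^3 + 3x^2 + 3x - 1182. Since g(x) = h(x + 1) where h(x) = x^3 - 1183, and h is irreducible over Q (because 1183 is not a perfect cube, so h has no rational root, and a monic cubic with no rational root is irreducible), g is also irreducible (irreducibility is preserved under the substitution x → x + 1). Hence m_α(x) = x^3 + 3x^2 + 3x - 1182.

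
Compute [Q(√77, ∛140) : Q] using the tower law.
[Q(√77, ∛140) : Q] = 6

Let L = Q(√77, ∛140). Since Q(√77) ⊂ L and [Q(√77):Q] = 2, the tower law gives 2 | [L:Q]. Likewise Q(∛140) ⊂ L with [Q(∛140):Q] = 3 (because 140 is not a perfect cube), so 3 | [L:Q]. As gcd(2,3) = 1, [L:Q] is divisible by 6. Conversely L is generated over Q by √77 and ∛140, so [L:Q] ≤ 2·3 = 6. Therefore [Q(√77, ∛140) : Q] = 6.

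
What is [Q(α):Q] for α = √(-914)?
[Q(α):Q] = 2

[Q(α):Q] equals the degree of the minimal polynomial of α. Here α^2 = -914 and x^2 + 914 is irreducible (d = -914 is squarefree, ≠ 1, hence not a square), so deg(m_α) = 2. Thus [Q(α):Q] = 2.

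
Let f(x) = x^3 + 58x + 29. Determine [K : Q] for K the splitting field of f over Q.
[K : Q] = 6

By the rational root test, any rational root of the monic integer polynomial f(x) = x^3 + 58x + 29 must be an integer dividing the constant term 29, i.e. one of ±{1, 29}. Evaluating: f(1) = 88, f(-1) = -30, f(29) = 26100, f(-29) = -26042; none is 0, so f has no rational root and is therefore irreducible over Q (a cubic with no linear factor over a field is irreducible). For an irreducible cubic, the Galois group is A_3 or S_3 according as the discriminant disc(f) = -4a^3 - 27b^2 = -4·(58)^3 - 27·(29)^2 = -803155 is or is not a square in Q. Here disc(f) = -803155 is not a perfect square in Q, so the Galois group of f over Q is not contained in A_3 and must be all of S_3. The splitting field has degree |S_3| = 6 over Q, so [K : Q] = 6.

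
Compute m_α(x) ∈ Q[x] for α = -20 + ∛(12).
m_α(x) = x^3 + 60x^2 + 1200x + 7988

Set β = α + 20 = ∛(12), so β^3 = 12. Then (α + 20)^3 - 12 = 0, i.e. α is a root of g(x) = (x + 20)^3 - 12 = x^3 + 60x^2 + 1200x + 7988. Since g(x) = h(x + 20) where h(x) = x^3 - 12, and h is irreducible over Q (because 12 is not a perfect cube, so h has no rational root, and a monic cubic with no rational root is irreducible), g is also irreducible (irreducibility is preserved under the substitution x → x + 20). Hence m_α(x) = x^3 + 60x^2 + 1200x + 7988.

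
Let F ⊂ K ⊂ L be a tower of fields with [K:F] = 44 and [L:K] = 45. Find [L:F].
[L:F] = 1980

The tower law says that for any tower of field extensions F ⊂ K ⊂ L with finite degrees, [L:F] = [L:K] · [K:F]. Here this gives [L:F] = 45 · 44 = 1980.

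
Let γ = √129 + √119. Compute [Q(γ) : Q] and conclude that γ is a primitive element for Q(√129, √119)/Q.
[Q(γ) : Q] = 4 (equivalently, Q(γ) = Q(√129, √119))

Obviously Q(γ) ⊆ Q(√129, √119), and [Q(√129, √119):Q] = 4 (since 129, 119 are distinct squarefree integers > 1 with 15351 not a perfect square). To show equality we compute the minimal polynomial of γ. From γ = √129 + √119: γ^2 = 129 + 2√(15351) + 119 = 248 + 2√(15351), so γ^2 - 248 = 2√(15351); squaring, (γ^2 - 248)^2 = 4·15351, i.e. γ^4 - 496γ^2 + 61504 - 61404 = 0, i.e. γ^4 - 496γ^2 + 100 = 0. So γ is a root of x^4 - 496x^2 + 100. This polynomial is irreducible over Q: it has no rational root (each ±√129 ± √119 is irrational), and any factorization into two quadratics over Q would force √(15351) ∈ Q (pairing opposite roots) or √129, √119 ∈ Q (other pairings), all impossible. Hence [Q(γ):Q] = 4 = [Q(√129, √119):Q], so Q(γ) = Q(√129, √119).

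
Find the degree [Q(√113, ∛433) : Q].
[Q(√113, ∛433) : Q] = 6

Let L = Q(√113, ∛433). Since Q(√113) ⊂ L and [Q(√113):Q] = 2, the tower law gives 2 | [L:Q]. Likewise Q(∛433) ⊂ L with [Q(∛433):Q] = 3 (because 433 is not a perfect cube), so 3 | [L:Q]. As gcd(2,3) = 1, [L:Q] is divisible by 6. Conversely L is generated over Q by √113 and ∛433, so [L:Q] ≤ 2·3 = 6. Therefore [Q(√113, ∛433) : Q] = 6.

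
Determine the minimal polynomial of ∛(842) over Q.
m_α(x) = x^3 - 842

α satisfies α^3 = 842, so x^3 - 842 annihilates α. By the rational root test, a rational root p/q (in lowest terms) of x^3 - 842 would satisfy p^3 = 842 q^3, forcing q = 1 and p^3 = 842; but 842 is not a perfect cube, contradiction. A monic cubic over Q with no rational root is irreducible (any nontrivial factorization would include a linear factor). Hence x^3 - 842 is the minimal polynomial of α, and in particular [Q(α):Q] = 3.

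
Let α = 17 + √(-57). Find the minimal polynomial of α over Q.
m_α(x) = x^2 - 34x + 346

From α - 17 = √(-57), squaring gives (α - 17)^2 = -57, i.e. α^2 - 34α + 289 = -57, so α^2 - 34α + 346 = 0. The discriminant of x^2 - 34x + 346 is (-34)^2 - 4·(346) = 1156 - 1384 = -228, and 4·(-57) is not a perfect square in Q since -57 is squarefree and ≠ 1. Hence x^2 - 34x + 346 is irreducible over Q and is the minimal polynomial of α.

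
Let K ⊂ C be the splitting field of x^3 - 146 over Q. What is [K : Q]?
[K : Q] = 6

The roots of x^3 - 146 are ∛146, ω∛146, ω^2∛146 where ω = e^(2πi/3) is a primitive cube root of unity, so K = Q(∛146, ω). Now [Q(∛146):Q] = 3 (since 146 is not a perfect cube, x^3 - 146 is irreducible) and [Q(ω):Q] = 2. Both 2 and 3 divide [K:Q], and [K:Q] ≤ 3·2 = 6, so [K:Q] = 6. (Equivalently: Q(∛146) ⊂ R but ω ∉ R, so [K : Q(∛146)] = 2.)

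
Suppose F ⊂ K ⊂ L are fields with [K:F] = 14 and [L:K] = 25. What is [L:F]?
[L:F] = 350

The tower law says that for any tower of field extensions F ⊂ K ⊂ L with finite degrees, [L:F] = [L:K] · [K:F]. Here this gives [L:F] = 25 · 14 = 350.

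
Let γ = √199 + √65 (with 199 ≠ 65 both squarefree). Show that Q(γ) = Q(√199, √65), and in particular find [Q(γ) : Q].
[Q(γ) : Q] = 4 (equivalently, Q(γ) = Q(√199, √65))

Obviously Q(γ) ⊆ Q(√199, √65), and [Q(√199, √65):Q] = 4 (since 199, 65 are distinct squarefree integers > 1 with 12935 not a perfect square). To show equality we compute the minimal polynomial of γ. From γ = √199 + √65: γ^2 = 199 + 2√(12935) + 65 = 264 + 2√(12935), so γ^2 - 264 = 2√(12935); squaring, (γ^2 - 264)^2 = 4·12935, i.e. γ^4 - 528γ^2 + 69696 - 51740 = 0, i.e. γ^4 - 528γ^2 + 17956 = 0. So γ is a root of x^4 - 528x^2 + 17956. This polynomial is irreducible over Q: it has no rational root (each ±√199 ± √65 is irrational), and any factorization into two quadratics over Q would force √(12935) ∈ Q (pairing opposite roots) or √199, √65 ∈ Q (other pairings), all impossible. Hence [Q(γ):Q] = 4 = [Q(√199, √65):Q], so Q(γ) = Q(√199, √65).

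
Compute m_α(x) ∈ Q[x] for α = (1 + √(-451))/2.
m_α(x) = x^2 - x + 113

From 2α - 1 = √(-451), squaring gives (2α - 1)^2 = -451, i.e. 4α^2 - 4α + 1 = -451, so α^2 - α + (1 + 451)/4 = 0. Since -451 ≡ 1 (mod 4), (1 + 451)/4 = 113 ∈ Z. The polynomial x^2 - x + 113 has discriminant 1 - 4·(113) = -451, which is not a perfect square in Q (d = -451 is squarefree and ≠ 1), so x^2 - x + 113 is irreducible over Q. It is the minimal polynomial of α.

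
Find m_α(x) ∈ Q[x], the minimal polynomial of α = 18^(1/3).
m_α(x) = x^3 - 18

α satisfies α^3 = 18, so x^3 - 18 annihilates α. By the rational root test, a rational root p/q (in lowest terms) of x^3 - 18 would satisfy p^3 = 18 q^3, forcing q = 1 and p^3 = 18; but 18 is not a perfect cube, contradiction. A monic cubic over Q with no rational root is irreducible (any nontrivial factorization would include a linear factor). Hence x^3 - 18 is the minimal polynomial of α, and in particular [Q(α):Q] = 3.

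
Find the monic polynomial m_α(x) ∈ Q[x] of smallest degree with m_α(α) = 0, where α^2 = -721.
m_α(x) = x^2 + 721

α satisfies α^2 + 721 = 0, so x^2 + 721 annihilates α. Since d = -721 is squarefree and ≠ 1, it is not a perfect square in Q, so x^2 + 721 has no rational root and is therefore irreducible over Q (a degree-2 polynomial over a field is irreducible iff it has no root). Hence m_α(x) = x^2 + 721.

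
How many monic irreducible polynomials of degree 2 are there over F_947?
There are 447931 monic irreducible polynomials of degree 2 over F_947

Each element of F_{947^2} that lies in no proper subfield is a root of exactly one monic irreducible of degree 2 over F_947, and each such polynomial has 2 distinct roots in F_{947^2}. By Möbius inversion the count is N_947(2) = (1/2) Σ_{d|2} μ(2/d) · 947^d = (1/2)(μ(2)·947^1 + μ(1)·947^2) = 895862/2 = 447931.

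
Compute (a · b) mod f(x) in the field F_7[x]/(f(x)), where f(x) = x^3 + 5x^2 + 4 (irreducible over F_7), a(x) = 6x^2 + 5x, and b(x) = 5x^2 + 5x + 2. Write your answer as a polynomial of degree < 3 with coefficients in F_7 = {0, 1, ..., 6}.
a · b ≡ x^2 + 2x + 2 (mod f(x))

Multiply in F_7[x]: a(x)·b(x) = (6x^2 + 5x)·(5x^2 + 5x + 2) = 2x^4 + 6x^3 + 2x^2 + 3x. This has degree ≥ 3, so divide by f(x) over F_7: 2x^4 + 6x^3 + 2x^2 + 3x = (2x + 3)·(x^3 + 5x^2 + 4) + (x^2 + 2x + 2). Hence a·b ≡ x^2 + 2x + 2 (mod f). (F_7[x]/(f) is a field with 7^3 = 343 elements since f is irreducible of degree 3.)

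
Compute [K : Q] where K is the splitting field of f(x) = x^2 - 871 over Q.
[K : Q] = 2

f(x) = x^2 - 871 factors as (x - √871)(x + √871). The splitting field is K = Q(√871). Since 871 is squarefree and > 1, it is not a perfect square, so x^2 - 871 is irreducible over Q and [Q(√871) : Q] = 2. Hence [K : Q] = 2.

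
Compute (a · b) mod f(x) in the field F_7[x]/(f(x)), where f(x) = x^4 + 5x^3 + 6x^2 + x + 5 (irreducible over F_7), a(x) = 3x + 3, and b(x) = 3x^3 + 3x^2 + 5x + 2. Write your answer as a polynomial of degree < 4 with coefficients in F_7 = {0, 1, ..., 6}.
a · b ≡ x^3 + 5x^2 + 5x + 3 (mod f(x))

Multiply in F_7[x]: a(x)·b(x) = (3x + 3)·(3x^3 + 3x^2 + 5x + 2) = 2x^4 + 4x^3 + 3x^2 + 6. This has degree ≥ 4, so divide by f(x) over F_7: 2x^4 + 4x^3 + 3x^2 + 6 = (2)·(x^4 + 5x^3 + 6x^2 + x + 5) + (x^3 + 5x^2 + 5x + 3). Hence a·b ≡ x^3 + 5x^2 + 5x + 3 (mod f). (F_7[x]/(f) is a field with 7^4 = 2401 elements since f is irreducible of degree 4.)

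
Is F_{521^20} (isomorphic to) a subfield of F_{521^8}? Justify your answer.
No: F_{521^20} is not a subfield of F_{521^8}

F_{p^m} embeds in F_{p^n} iff m | n. Here 20 ∤ 8 (since 8 = 0·20 + 8 with remainder 8 ≠ 0), so F_{521^20} is not a subfield of F_{521^8}. Equivalently: if it were, the tower law would give 20 = [F_{521^20}:F_521] dividing [F_{521^8}:F_521] = 8, contradiction.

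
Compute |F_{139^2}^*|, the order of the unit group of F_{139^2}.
|F_{139^2}^*| = 19320

F_{139^2} has 139^2 = 19321 elements; its multiplicative group consists of all nonzero elements, so |F_{139^2}^*| = 19321 - 1 = 19320. (It is cyclic since any finite subgroup of the multiplicative group of a field is cyclic.)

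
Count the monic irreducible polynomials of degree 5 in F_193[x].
There are 53557036800 monic irreducible polynomials of degree 5 over F_193

Each element of F_{193^5} that lies in no proper subfield is a root of exactly one monic irreducible of degree 5 over F_193, and each such polynomial has 5 distinct roots in F_{193^5}. By Möbius inversion the count is N_193(5) = (1/5) Σ_{d|5} μ(5/d) · 193^d = (1/5)(μ(5)·193^1 + μ(1)·193^5) = 267785184000/5 = 53557036800.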